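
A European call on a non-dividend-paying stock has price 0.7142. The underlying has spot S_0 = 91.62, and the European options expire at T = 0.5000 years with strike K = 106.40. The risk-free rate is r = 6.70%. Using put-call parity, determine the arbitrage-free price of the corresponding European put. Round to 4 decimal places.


Answer: Put price = 11.9888

Derivation:
Put-call parity: C - P = S_0 * exp(-qT) - K * exp(-rT).
S_0 * exp(-qT) = 91.6200 * 1.00000000 = 91.62000000
K * exp(-rT) = 106.4000 * 0.96705491 = 102.89464256
P = C - S*exp(-qT) + K*exp(-rT)
P = 0.7142 - 91.62000000 + 102.89464256 = 11.9888


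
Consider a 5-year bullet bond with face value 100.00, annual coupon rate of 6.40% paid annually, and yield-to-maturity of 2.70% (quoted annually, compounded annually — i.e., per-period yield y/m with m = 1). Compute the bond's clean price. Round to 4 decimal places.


Coupon per period c = face * coupon_rate / m = 6.400000
Periods per year m = 1; per-period yield y/m = 0.027000
Number of cashflows N = 5
Cashflows (t years, CF_t, discount factor 1/(1+y/m)^(m*t), PV):
  t = 1.0000: CF_t = 6.400000, DF = 0.973710, PV = 6.231743
  t = 2.0000: CF_t = 6.400000, DF = 0.948111, PV = 6.067909
  t = 3.0000: CF_t = 6.400000, DF = 0.923185, PV = 5.908383
  t = 4.0000: CF_t = 6.400000, DF = 0.898914, PV = 5.753051
  t = 5.0000: CF_t = 106.400000, DF = 0.875282, PV = 93.129959
Price P = sum_t PV_t = 117.091045

Answer: Price = 117.0910


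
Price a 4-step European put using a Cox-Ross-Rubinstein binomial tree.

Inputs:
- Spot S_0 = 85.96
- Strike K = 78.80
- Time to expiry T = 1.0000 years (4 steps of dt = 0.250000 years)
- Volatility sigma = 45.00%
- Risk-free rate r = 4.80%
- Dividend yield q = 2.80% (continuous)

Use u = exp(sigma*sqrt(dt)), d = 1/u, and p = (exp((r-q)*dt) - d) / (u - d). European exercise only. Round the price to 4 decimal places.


dt = T/N = 0.250000
u = exp(sigma*sqrt(dt)) = 1.252323; d = 1/u = 0.798516
p = (exp((r-q)*dt) - d) / (u - d) = 0.455032
Discount per step: exp(-r*dt) = 0.988072
Stock lattice S(k, i) with i counting down-moves:
  k=0: S(0,0) = 85.9600
  k=1: S(1,0) = 107.6497; S(1,1) = 68.6405
  k=2: S(2,0) = 134.8121; S(2,1) = 85.9600; S(2,2) = 54.8105
  k=3: S(3,0) = 168.8283; S(3,1) = 107.6497; S(3,2) = 68.6405; S(3,3) = 43.7671
  k=4: S(4,0) = 211.4275; S(4,1) = 134.8121; S(4,2) = 85.9600; S(4,3) = 54.8105; S(4,4) = 34.9487
Terminal payoffs V(N, i) = max(K - S_T, 0):
  V(4,0) = 0.000000; V(4,1) = 0.000000; V(4,2) = 0.000000; V(4,3) = 23.989484; V(4,4) = 43.851272
Backward induction: V(k, i) = exp(-r*dt) * [p * V(k+1, i) + (1-p) * V(k+1, i+1)].
  V(3,0) = exp(-r*dt) * [p*0.000000 + (1-p)*0.000000] = 0.000000
  V(3,1) = exp(-r*dt) * [p*0.000000 + (1-p)*0.000000] = 0.000000
  V(3,2) = exp(-r*dt) * [p*0.000000 + (1-p)*23.989484] = 12.917566
  V(3,3) = exp(-r*dt) * [p*23.989484 + (1-p)*43.851272] = 34.398265
  V(2,0) = exp(-r*dt) * [p*0.000000 + (1-p)*0.000000] = 0.000000
  V(2,1) = exp(-r*dt) * [p*0.000000 + (1-p)*12.917566] = 6.955694
  V(2,2) = exp(-r*dt) * [p*12.917566 + (1-p)*34.398265] = 24.330147
  V(1,0) = exp(-r*dt) * [p*0.000000 + (1-p)*6.955694] = 3.745418
  V(1,1) = exp(-r*dt) * [p*6.955694 + (1-p)*24.330147] = 16.228309
  V(0,0) = exp(-r*dt) * [p*3.745418 + (1-p)*16.228309] = 10.422377

Answer: Price = V(0,0) = 10.4224


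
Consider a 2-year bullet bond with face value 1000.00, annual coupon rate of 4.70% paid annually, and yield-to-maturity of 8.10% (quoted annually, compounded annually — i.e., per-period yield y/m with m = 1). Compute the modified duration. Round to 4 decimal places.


Coupon per period c = face * coupon_rate / m = 47.000000
Periods per year m = 1; per-period yield y/m = 0.081000
Number of cashflows N = 2
Cashflows (t years, CF_t, discount factor 1/(1+y/m)^(m*t), PV):
  t = 1.0000: CF_t = 47.000000, DF = 0.925069, PV = 43.478261
  t = 2.0000: CF_t = 1047.000000, DF = 0.855753, PV = 895.973766
Price P = sum_t PV_t = 939.452027
First compute Macaulay numerator sum_t t * PV_t:
  t * PV_t at t = 1.0000: 43.478261
  t * PV_t at t = 2.0000: 1791.947532
Macaulay duration D = 1835.425793 / 939.452027 = 1.953720
Modified duration = D / (1 + y/m) = 1.953720 / (1 + 0.081000) = 1.807326

Answer: Modified duration = 1.8073


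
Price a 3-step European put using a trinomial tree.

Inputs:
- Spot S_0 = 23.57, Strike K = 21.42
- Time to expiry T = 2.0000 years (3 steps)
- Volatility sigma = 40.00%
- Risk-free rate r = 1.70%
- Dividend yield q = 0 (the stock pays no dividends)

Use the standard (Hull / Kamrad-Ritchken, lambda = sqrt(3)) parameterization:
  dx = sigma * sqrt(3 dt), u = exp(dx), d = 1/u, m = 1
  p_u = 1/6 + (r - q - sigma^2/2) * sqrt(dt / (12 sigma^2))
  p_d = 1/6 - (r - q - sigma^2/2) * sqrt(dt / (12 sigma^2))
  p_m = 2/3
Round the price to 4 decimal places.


dt = T/N = 0.666667; dx = sigma*sqrt(3*dt) = 0.565685
u = exp(dx) = 1.760654; d = 1/u = 0.567971
p_u = 0.129544, p_m = 0.666667, p_d = 0.203790
Discount per step: exp(-r*dt) = 0.988731
Stock lattice S(k, j) with j the centered position index:
  k=0: S(0,+0) = 23.5700
  k=1: S(1,-1) = 13.3871; S(1,+0) = 23.5700; S(1,+1) = 41.4986
  k=2: S(2,-2) = 7.6035; S(2,-1) = 13.3871; S(2,+0) = 23.5700; S(2,+1) = 41.4986; S(2,+2) = 73.0647
  k=3: S(3,-3) = 4.3185; S(3,-2) = 7.6035; S(3,-1) = 13.3871; S(3,+0) = 23.5700; S(3,+1) = 41.4986; S(3,+2) = 73.0647; S(3,+3) = 128.6417
Terminal payoffs V(N, j) = max(K - S_T, 0):
  V(3,-3) = 17.101455; V(3,-2) = 13.816537; V(3,-1) = 8.032930; V(3,+0) = 0.000000; V(3,+1) = 0.000000; V(3,+2) = 0.000000; V(3,+3) = 0.000000
Backward induction: V(k, j) = exp(-r*dt) * [p_u * V(k+1, j+1) + p_m * V(k+1, j) + p_d * V(k+1, j-1)]
  V(2,-2) = exp(-r*dt) * [p_u*8.032930 + p_m*13.816537 + p_d*17.101455] = 13.581936
  V(2,-1) = exp(-r*dt) * [p_u*0.000000 + p_m*8.032930 + p_d*13.816537] = 8.078874
  V(2,+0) = exp(-r*dt) * [p_u*0.000000 + p_m*0.000000 + p_d*8.032930] = 1.618581
  V(2,+1) = exp(-r*dt) * [p_u*0.000000 + p_m*0.000000 + p_d*0.000000] = 0.000000
  V(2,+2) = exp(-r*dt) * [p_u*0.000000 + p_m*0.000000 + p_d*0.000000] = 0.000000
  V(1,-1) = exp(-r*dt) * [p_u*1.618581 + p_m*8.078874 + p_d*13.581936] = 8.269202
  V(1,+0) = exp(-r*dt) * [p_u*0.000000 + p_m*1.618581 + p_d*8.078874] = 2.694732
  V(1,+1) = exp(-r*dt) * [p_u*0.000000 + p_m*0.000000 + p_d*1.618581] = 0.326133
  V(0,+0) = exp(-r*dt) * [p_u*0.326133 + p_m*2.694732 + p_d*8.269202] = 3.484203

Answer: Price = V(0,0) = 3.4842


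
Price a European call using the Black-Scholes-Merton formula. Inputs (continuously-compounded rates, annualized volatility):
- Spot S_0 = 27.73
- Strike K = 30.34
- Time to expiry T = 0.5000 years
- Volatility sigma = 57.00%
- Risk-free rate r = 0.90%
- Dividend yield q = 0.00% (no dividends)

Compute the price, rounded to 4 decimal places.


Answer: Price = 3.4916

Derivation:
d1 = (ln(S/K) + (r - q + 0.5*sigma^2) * T) / (sigma * sqrt(T)) = -0.01048779
d2 = d1 - sigma * sqrt(T) = -0.41353866
exp(-rT) = 0.99551011; exp(-qT) = 1.00000000
C = S_0 * exp(-qT) * N(d1) - K * exp(-rT) * N(d2)
N(d1) = 0.49581605; N(d2) = 0.33960600
C = 27.7300 * 1.00000000 * 0.49581605 - 30.3400 * 0.99551011 * 0.33960600 = 3.4916


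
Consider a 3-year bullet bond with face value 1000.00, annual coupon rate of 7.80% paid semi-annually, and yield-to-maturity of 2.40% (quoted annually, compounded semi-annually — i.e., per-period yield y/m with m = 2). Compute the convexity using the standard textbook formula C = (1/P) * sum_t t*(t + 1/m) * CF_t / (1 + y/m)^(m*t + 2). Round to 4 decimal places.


Answer: Convexity = 9.1327

Derivation:
Coupon per period c = face * coupon_rate / m = 39.000000
Periods per year m = 2; per-period yield y/m = 0.012000
Number of cashflows N = 6
Cashflows (t years, CF_t, discount factor 1/(1+y/m)^(m*t), PV):
  t = 0.5000: CF_t = 39.000000, DF = 0.988142, PV = 38.537549
  t = 1.0000: CF_t = 39.000000, DF = 0.976425, PV = 38.080582
  t = 1.5000: CF_t = 39.000000, DF = 0.964847, PV = 37.629034
  t = 2.0000: CF_t = 39.000000, DF = 0.953406, PV = 37.182840
  t = 2.5000: CF_t = 39.000000, DF = 0.942101, PV = 36.741937
  t = 3.0000: CF_t = 1039.000000, DF = 0.930930, PV = 967.236045
Price P = sum_t PV_t = 1155.407987
Convexity numerator sum_t t*(t + 1/m) * CF_t / (1+y/m)^(m*t + 2):
  t = 0.5000: term = 18.814517
  t = 1.0000: term = 55.774260
  t = 1.5000: term = 110.225810
  t = 2.0000: term = 181.531308
  t = 2.5000: term = 269.068144
  t = 3.0000: term = 9916.553211
Convexity = (1/P) * sum = 10551.967250 / 1155.407987 = 9.132676


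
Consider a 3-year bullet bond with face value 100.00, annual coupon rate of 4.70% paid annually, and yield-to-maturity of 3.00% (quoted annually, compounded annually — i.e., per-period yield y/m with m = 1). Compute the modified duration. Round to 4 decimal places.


Answer: Modified duration = 2.7870

Derivation:
Coupon per period c = face * coupon_rate / m = 4.700000
Periods per year m = 1; per-period yield y/m = 0.030000
Number of cashflows N = 3
Cashflows (t years, CF_t, discount factor 1/(1+y/m)^(m*t), PV):
  t = 1.0000: CF_t = 4.700000, DF = 0.970874, PV = 4.563107
  t = 2.0000: CF_t = 4.700000, DF = 0.942596, PV = 4.430201
  t = 3.0000: CF_t = 104.700000, DF = 0.915142, PV = 95.815332
Price P = sum_t PV_t = 104.808639
First compute Macaulay numerator sum_t t * PV_t:
  t * PV_t at t = 1.0000: 4.563107
  t * PV_t at t = 2.0000: 8.860402
  t * PV_t at t = 3.0000: 287.445995
Macaulay duration D = 300.869504 / 104.808639 = 2.870656
Modified duration = D / (1 + y/m) = 2.870656 / (1 + 0.030000) = 2.787044


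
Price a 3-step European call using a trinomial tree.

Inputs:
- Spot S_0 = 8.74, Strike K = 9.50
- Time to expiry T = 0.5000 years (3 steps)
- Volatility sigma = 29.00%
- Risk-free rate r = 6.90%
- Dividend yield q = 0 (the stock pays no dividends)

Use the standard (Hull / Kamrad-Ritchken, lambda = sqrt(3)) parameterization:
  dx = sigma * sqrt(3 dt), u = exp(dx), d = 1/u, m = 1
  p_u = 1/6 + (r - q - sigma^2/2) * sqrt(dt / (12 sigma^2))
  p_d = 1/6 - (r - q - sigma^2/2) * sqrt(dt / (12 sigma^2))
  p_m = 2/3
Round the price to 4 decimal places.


Answer: Price = V(0,0) = 0.5586

Derivation:
dt = T/N = 0.166667; dx = sigma*sqrt(3*dt) = 0.205061
u = exp(dx) = 1.227600; d = 1/u = 0.814598
p_u = 0.177619, p_m = 0.666667, p_d = 0.155715
Discount per step: exp(-r*dt) = 0.988566
Stock lattice S(k, j) with j the centered position index:
  k=0: S(0,+0) = 8.7400
  k=1: S(1,-1) = 7.1196; S(1,+0) = 8.7400; S(1,+1) = 10.7292
  k=2: S(2,-2) = 5.7996; S(2,-1) = 7.1196; S(2,+0) = 8.7400; S(2,+1) = 10.7292; S(2,+2) = 13.1712
  k=3: S(3,-3) = 4.7243; S(3,-2) = 5.7996; S(3,-1) = 7.1196; S(3,+0) = 8.7400; S(3,+1) = 10.7292; S(3,+2) = 13.1712; S(3,+3) = 16.1690
Terminal payoffs V(N, j) = max(S_T - K, 0):
  V(3,-3) = 0.000000; V(3,-2) = 0.000000; V(3,-1) = 0.000000; V(3,+0) = 0.000000; V(3,+1) = 1.229223; V(3,+2) = 3.671193; V(3,+3) = 6.668956
Backward induction: V(k, j) = exp(-r*dt) * [p_u * V(k+1, j+1) + p_m * V(k+1, j) + p_d * V(k+1, j-1)]
  V(2,-2) = exp(-r*dt) * [p_u*0.000000 + p_m*0.000000 + p_d*0.000000] = 0.000000
  V(2,-1) = exp(-r*dt) * [p_u*0.000000 + p_m*0.000000 + p_d*0.000000] = 0.000000
  V(2,+0) = exp(-r*dt) * [p_u*1.229223 + p_m*0.000000 + p_d*0.000000] = 0.215837
  V(2,+1) = exp(-r*dt) * [p_u*3.671193 + p_m*1.229223 + p_d*0.000000] = 1.454729
  V(2,+2) = exp(-r*dt) * [p_u*6.668956 + p_m*3.671193 + p_d*1.229223] = 3.779684
  V(1,-1) = exp(-r*dt) * [p_u*0.215837 + p_m*0.000000 + p_d*0.000000] = 0.037898
  V(1,+0) = exp(-r*dt) * [p_u*1.454729 + p_m*0.215837 + p_d*0.000000] = 0.397678
  V(1,+1) = exp(-r*dt) * [p_u*3.779684 + p_m*1.454729 + p_d*0.215837] = 1.655621
  V(0,+0) = exp(-r*dt) * [p_u*1.655621 + p_m*0.397678 + p_d*0.037898] = 0.558628


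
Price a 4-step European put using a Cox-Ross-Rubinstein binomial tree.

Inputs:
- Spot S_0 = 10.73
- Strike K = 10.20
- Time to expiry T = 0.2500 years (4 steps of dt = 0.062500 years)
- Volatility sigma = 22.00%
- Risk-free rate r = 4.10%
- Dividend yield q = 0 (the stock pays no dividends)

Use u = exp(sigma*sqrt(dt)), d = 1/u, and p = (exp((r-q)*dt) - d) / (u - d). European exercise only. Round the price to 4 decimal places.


dt = T/N = 0.062500
u = exp(sigma*sqrt(dt)) = 1.056541; d = 1/u = 0.946485
p = (exp((r-q)*dt) - d) / (u - d) = 0.509567
Discount per step: exp(-r*dt) = 0.997441
Stock lattice S(k, i) with i counting down-moves:
  k=0: S(0,0) = 10.7300
  k=1: S(1,0) = 11.3367; S(1,1) = 10.1558
  k=2: S(2,0) = 11.9777; S(2,1) = 10.7300; S(2,2) = 9.6123
  k=3: S(3,0) = 12.6549; S(3,1) = 11.3367; S(3,2) = 10.1558; S(3,3) = 9.0979
  k=4: S(4,0) = 13.3704; S(4,1) = 11.9777; S(4,2) = 10.7300; S(4,3) = 9.6123; S(4,4) = 8.6110
Terminal payoffs V(N, i) = max(K - S_T, 0):
  V(4,0) = 0.000000; V(4,1) = 0.000000; V(4,2) = 0.000000; V(4,3) = 0.587700; V(4,4) = 1.588973
Backward induction: V(k, i) = exp(-r*dt) * [p * V(k+1, i) + (1-p) * V(k+1, i+1)].
  V(3,0) = exp(-r*dt) * [p*0.000000 + (1-p)*0.000000] = 0.000000
  V(3,1) = exp(-r*dt) * [p*0.000000 + (1-p)*0.000000] = 0.000000
  V(3,2) = exp(-r*dt) * [p*0.000000 + (1-p)*0.587700] = 0.287490
  V(3,3) = exp(-r*dt) * [p*0.587700 + (1-p)*1.588973] = 1.075997
  V(2,0) = exp(-r*dt) * [p*0.000000 + (1-p)*0.000000] = 0.000000
  V(2,1) = exp(-r*dt) * [p*0.000000 + (1-p)*0.287490] = 0.140634
  V(2,2) = exp(-r*dt) * [p*0.287490 + (1-p)*1.075997] = 0.672474
  V(1,0) = exp(-r*dt) * [p*0.000000 + (1-p)*0.140634] = 0.068795
  V(1,1) = exp(-r*dt) * [p*0.140634 + (1-p)*0.672474] = 0.400438
  V(0,0) = exp(-r*dt) * [p*0.068795 + (1-p)*0.400438] = 0.230851

Answer: Price = V(0,0) = 0.2309


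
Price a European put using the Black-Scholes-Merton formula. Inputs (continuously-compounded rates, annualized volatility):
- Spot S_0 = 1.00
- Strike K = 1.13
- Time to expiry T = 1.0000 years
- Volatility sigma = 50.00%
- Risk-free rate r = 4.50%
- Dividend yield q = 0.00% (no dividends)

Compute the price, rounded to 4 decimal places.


Answer: Price = 0.2479

Derivation:
d1 = (ln(S/K) + (r - q + 0.5*sigma^2) * T) / (sigma * sqrt(T)) = 0.09556473
d2 = d1 - sigma * sqrt(T) = -0.40443527
exp(-rT) = 0.95599748; exp(-qT) = 1.00000000
P = K * exp(-rT) * N(-d2) - S_0 * exp(-qT) * N(-d1)
N(-d1) = 0.46193314; N(-d2) = 0.65705366
P = 1.1300 * 0.95599748 * 0.65705366 - 1.0000 * 1.00000000 * 0.46193314 = 0.2479


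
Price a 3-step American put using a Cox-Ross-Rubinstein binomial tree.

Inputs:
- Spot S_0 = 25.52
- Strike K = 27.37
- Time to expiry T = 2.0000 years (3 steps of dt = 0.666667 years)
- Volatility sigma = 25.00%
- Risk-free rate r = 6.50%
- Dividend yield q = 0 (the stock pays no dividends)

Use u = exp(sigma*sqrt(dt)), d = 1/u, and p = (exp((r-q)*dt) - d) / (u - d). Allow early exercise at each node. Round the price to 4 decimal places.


dt = T/N = 0.666667
u = exp(sigma*sqrt(dt)) = 1.226450; d = 1/u = 0.815361
p = (exp((r-q)*dt) - d) / (u - d) = 0.556874
Discount per step: exp(-r*dt) = 0.957592
Stock lattice S(k, i) with i counting down-moves:
  k=0: S(0,0) = 25.5200
  k=1: S(1,0) = 31.2990; S(1,1) = 20.8080
  k=2: S(2,0) = 38.3867; S(2,1) = 25.5200; S(2,2) = 16.9660
  k=3: S(3,0) = 47.0794; S(3,1) = 31.2990; S(3,2) = 20.8080; S(3,3) = 13.8335
Terminal payoffs V(N, i) = max(K - S_T, 0):
  V(3,0) = 0.000000; V(3,1) = 0.000000; V(3,2) = 6.561984; V(3,3) = 13.536544
Backward induction: V(k, i) = exp(-r*dt) * [p * V(k+1, i) + (1-p) * V(k+1, i+1)]; then take max(V_cont, immediate exercise) for American.
  V(2,0) = exp(-r*dt) * [p*0.000000 + (1-p)*0.000000] = 0.000000; exercise = 0.000000; V(2,0) = max -> 0.000000
  V(2,1) = exp(-r*dt) * [p*0.000000 + (1-p)*6.561984] = 2.784475; exercise = 1.850000; V(2,1) = max -> 2.784475
  V(2,2) = exp(-r*dt) * [p*6.561984 + (1-p)*13.536544] = 9.243249; exercise = 10.403952; V(2,2) = max -> 10.403952
  V(1,0) = exp(-r*dt) * [p*0.000000 + (1-p)*2.784475] = 1.181548; exercise = 0.000000; V(1,0) = max -> 1.181548
  V(1,1) = exp(-r*dt) * [p*2.784475 + (1-p)*10.403952] = 5.899596; exercise = 6.561984; V(1,1) = max -> 6.561984
  V(0,0) = exp(-r*dt) * [p*1.181548 + (1-p)*6.561984] = 3.414544; exercise = 1.850000; V(0,0) = max -> 3.414544

Answer: Price = V(0,0) = 3.4145


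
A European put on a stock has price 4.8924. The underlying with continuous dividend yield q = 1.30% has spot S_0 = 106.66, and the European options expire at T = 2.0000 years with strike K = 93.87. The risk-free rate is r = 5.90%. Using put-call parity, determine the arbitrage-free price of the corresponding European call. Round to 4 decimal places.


Answer: Call price = 25.3931

Derivation:
Put-call parity: C - P = S_0 * exp(-qT) - K * exp(-rT).
S_0 * exp(-qT) = 106.6600 * 0.97433509 = 103.92258066
K * exp(-rT) = 93.8700 * 0.88869605 = 83.42189846
C = P + S*exp(-qT) - K*exp(-rT)
C = 4.8924 + 103.92258066 - 83.42189846 = 25.3931


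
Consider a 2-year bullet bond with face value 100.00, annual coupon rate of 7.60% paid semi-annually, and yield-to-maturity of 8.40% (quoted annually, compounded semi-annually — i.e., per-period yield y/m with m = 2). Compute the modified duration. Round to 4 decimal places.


Coupon per period c = face * coupon_rate / m = 3.800000
Periods per year m = 2; per-period yield y/m = 0.042000
Number of cashflows N = 4
Cashflows (t years, CF_t, discount factor 1/(1+y/m)^(m*t), PV):
  t = 0.5000: CF_t = 3.800000, DF = 0.959693, PV = 3.646833
  t = 1.0000: CF_t = 3.800000, DF = 0.921010, PV = 3.499840
  t = 1.5000: CF_t = 3.800000, DF = 0.883887, PV = 3.358771
  t = 2.0000: CF_t = 103.800000, DF = 0.848260, PV = 88.049416
Price P = sum_t PV_t = 98.554860
First compute Macaulay numerator sum_t t * PV_t:
  t * PV_t at t = 0.5000: 1.823417
  t * PV_t at t = 1.0000: 3.499840
  t * PV_t at t = 1.5000: 5.038157
  t * PV_t at t = 2.0000: 176.098831
Macaulay duration D = 186.460244 / 98.554860 = 1.891944
Modified duration = D / (1 + y/m) = 1.891944 / (1 + 0.042000) = 1.815685

Answer: Modified duration = 1.8157


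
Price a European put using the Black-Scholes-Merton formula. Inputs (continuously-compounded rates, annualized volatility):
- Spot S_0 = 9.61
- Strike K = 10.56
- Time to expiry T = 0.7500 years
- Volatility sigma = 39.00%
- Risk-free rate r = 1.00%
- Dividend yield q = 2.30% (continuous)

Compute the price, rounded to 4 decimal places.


d1 = (ln(S/K) + (r - q + 0.5*sigma^2) * T) / (sigma * sqrt(T)) = -0.13910161
d2 = d1 - sigma * sqrt(T) = -0.47685152
exp(-rT) = 0.99252805; exp(-qT) = 0.98289793
P = K * exp(-rT) * N(-d2) - S_0 * exp(-qT) * N(-d1)
N(-d1) = 0.55531507; N(-d2) = 0.68326607
P = 10.5600 * 0.99252805 * 0.68326607 - 9.6100 * 0.98289793 * 0.55531507 = 1.9161

Answer: Price = 1.9161


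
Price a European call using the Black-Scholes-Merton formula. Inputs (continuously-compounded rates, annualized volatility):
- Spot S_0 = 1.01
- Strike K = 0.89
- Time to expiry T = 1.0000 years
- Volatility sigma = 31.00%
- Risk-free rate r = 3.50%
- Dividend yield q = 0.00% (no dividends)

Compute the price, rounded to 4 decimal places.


Answer: Price = 0.2056

Derivation:
d1 = (ln(S/K) + (r - q + 0.5*sigma^2) * T) / (sigma * sqrt(T)) = 0.67591660
d2 = d1 - sigma * sqrt(T) = 0.36591660
exp(-rT) = 0.96560542; exp(-qT) = 1.00000000
C = S_0 * exp(-qT) * N(d1) - K * exp(-rT) * N(d2)
N(d1) = 0.75045320; N(d2) = 0.64278635
C = 1.0100 * 1.00000000 * 0.75045320 - 0.8900 * 0.96560542 * 0.64278635 = 0.2056


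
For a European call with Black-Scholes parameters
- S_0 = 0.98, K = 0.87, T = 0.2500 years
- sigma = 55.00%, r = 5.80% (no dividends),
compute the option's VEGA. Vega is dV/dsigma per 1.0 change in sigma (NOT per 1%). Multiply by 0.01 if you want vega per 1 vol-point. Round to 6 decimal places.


d1 = 0.6231704001; d2 = 0.3481704001
phi(d1) = 0.3285358854; exp(-qT) = 1.0000000000; exp(-rT) = 0.9856046187
Vega = S * exp(-qT) * phi(d1) * sqrt(T) = 0.9800 * 1.0000000000 * 0.3285358854 * 0.5000000000 = 0.160983

Answer: Vega = 0.160983


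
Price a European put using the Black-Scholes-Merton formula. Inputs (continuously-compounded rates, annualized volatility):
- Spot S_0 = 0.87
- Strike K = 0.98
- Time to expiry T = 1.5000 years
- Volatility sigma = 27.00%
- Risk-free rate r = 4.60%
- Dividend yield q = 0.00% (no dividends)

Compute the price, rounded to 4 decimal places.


Answer: Price = 0.1408

Derivation:
d1 = (ln(S/K) + (r - q + 0.5*sigma^2) * T) / (sigma * sqrt(T)) = 0.01395798
d2 = d1 - sigma * sqrt(T) = -0.31672314
exp(-rT) = 0.93332668; exp(-qT) = 1.00000000
P = K * exp(-rT) * N(-d2) - S_0 * exp(-qT) * N(-d1)
N(-d1) = 0.49443175; N(-d2) = 0.62427315
P = 0.9800 * 0.93332668 * 0.62427315 - 0.8700 * 1.00000000 * 0.49443175 = 0.1408


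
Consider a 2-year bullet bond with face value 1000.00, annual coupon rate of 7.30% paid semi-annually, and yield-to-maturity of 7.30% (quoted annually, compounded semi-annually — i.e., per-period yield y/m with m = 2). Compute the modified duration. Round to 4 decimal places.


Coupon per period c = face * coupon_rate / m = 36.500000
Periods per year m = 2; per-period yield y/m = 0.036500
Number of cashflows N = 4
Cashflows (t years, CF_t, discount factor 1/(1+y/m)^(m*t), PV):
  t = 0.5000: CF_t = 36.500000, DF = 0.964785, PV = 35.214665
  t = 1.0000: CF_t = 36.500000, DF = 0.930811, PV = 33.974592
  t = 1.5000: CF_t = 36.500000, DF = 0.898033, PV = 32.778188
  t = 2.0000: CF_t = 1036.500000, DF = 0.866409, PV = 898.032555
Price P = sum_t PV_t = 1000.000000
First compute Macaulay numerator sum_t t * PV_t:
  t * PV_t at t = 0.5000: 17.607332
  t * PV_t at t = 1.0000: 33.974592
  t * PV_t at t = 1.5000: 49.167282
  t * PV_t at t = 2.0000: 1796.065110
Macaulay duration D = 1896.814317 / 1000.000000 = 1.896814
Modified duration = D / (1 + y/m) = 1.896814 / (1 + 0.036500) = 1.830019

Answer: Modified duration = 1.8300


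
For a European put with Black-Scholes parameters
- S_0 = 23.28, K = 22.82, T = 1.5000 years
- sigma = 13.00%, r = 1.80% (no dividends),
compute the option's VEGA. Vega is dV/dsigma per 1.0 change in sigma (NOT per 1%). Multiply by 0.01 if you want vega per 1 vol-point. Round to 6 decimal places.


Answer: Vega = 10.604203

Derivation:
d1 = 0.3745350112; d2 = 0.2153181779
phi(d1) = 0.3719199000; exp(-qT) = 1.0000000000; exp(-rT) = 0.9733612415
Vega = S * exp(-qT) * phi(d1) * sqrt(T) = 23.2800 * 1.0000000000 * 0.3719199000 * 1.2247448714 = 10.604203


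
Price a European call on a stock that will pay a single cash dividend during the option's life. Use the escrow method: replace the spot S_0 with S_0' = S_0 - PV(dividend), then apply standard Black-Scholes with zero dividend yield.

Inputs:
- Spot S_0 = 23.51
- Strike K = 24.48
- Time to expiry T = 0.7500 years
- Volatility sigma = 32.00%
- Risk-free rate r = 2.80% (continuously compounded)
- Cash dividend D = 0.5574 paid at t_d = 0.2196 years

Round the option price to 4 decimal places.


Answer: Price = 2.1094

Derivation:
PV(D) = D * exp(-r * t_d) = 0.5574 * 0.99387007 = 0.55398317
S_0' = S_0 - PV(D) = 23.5100 - 0.55398317 = 22.95601683
d1 = (ln(S_0'/K) + (r + sigma^2/2)*T) / (sigma*sqrt(T)) = -0.01759614
d2 = d1 - sigma*sqrt(T) = -0.29472427
exp(-rT) = 0.97921896
N(d1) = 0.49298052; N(d2) = 0.38410226
C = S_0' * N(d1) - K * exp(-rT) * N(d2) = 22.95601683 * 0.49298052 - 24.4800 * 0.97921896 * 0.38410226 = 2.1094


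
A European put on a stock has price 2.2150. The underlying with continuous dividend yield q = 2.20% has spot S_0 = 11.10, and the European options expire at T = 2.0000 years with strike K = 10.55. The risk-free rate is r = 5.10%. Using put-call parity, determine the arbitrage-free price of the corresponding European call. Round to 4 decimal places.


Put-call parity: C - P = S_0 * exp(-qT) - K * exp(-rT).
S_0 * exp(-qT) = 11.1000 * 0.95695396 = 10.62218893
K * exp(-rT) = 10.5500 * 0.90302955 = 9.52696177
C = P + S*exp(-qT) - K*exp(-rT)
C = 2.2150 + 10.62218893 - 9.52696177 = 3.3102

Answer: Call price = 3.3102


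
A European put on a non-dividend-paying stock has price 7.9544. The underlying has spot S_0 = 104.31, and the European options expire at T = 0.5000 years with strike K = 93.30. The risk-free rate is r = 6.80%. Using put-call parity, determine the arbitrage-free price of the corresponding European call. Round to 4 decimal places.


Put-call parity: C - P = S_0 * exp(-qT) - K * exp(-rT).
S_0 * exp(-qT) = 104.3100 * 1.00000000 = 104.31000000
K * exp(-rT) = 93.3000 * 0.96657150 = 90.18112138
C = P + S*exp(-qT) - K*exp(-rT)
C = 7.9544 + 104.31000000 - 90.18112138 = 22.0833

Answer: Call price = 22.0833


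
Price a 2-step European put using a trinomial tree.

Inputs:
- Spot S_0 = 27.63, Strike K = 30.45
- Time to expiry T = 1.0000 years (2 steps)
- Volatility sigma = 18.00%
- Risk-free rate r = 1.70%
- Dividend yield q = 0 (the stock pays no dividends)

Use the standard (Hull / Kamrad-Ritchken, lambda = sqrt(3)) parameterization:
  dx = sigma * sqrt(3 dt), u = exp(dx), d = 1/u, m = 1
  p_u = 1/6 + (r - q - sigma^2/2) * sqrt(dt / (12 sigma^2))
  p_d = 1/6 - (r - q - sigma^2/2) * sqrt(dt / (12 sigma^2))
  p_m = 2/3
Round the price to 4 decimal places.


dt = T/N = 0.500000; dx = sigma*sqrt(3*dt) = 0.220454
u = exp(dx) = 1.246643; d = 1/u = 0.802154
p_u = 0.167574, p_m = 0.666667, p_d = 0.165759
Discount per step: exp(-r*dt) = 0.991536
Stock lattice S(k, j) with j the centered position index:
  k=0: S(0,+0) = 27.6300
  k=1: S(1,-1) = 22.1635; S(1,+0) = 27.6300; S(1,+1) = 34.4447
  k=2: S(2,-2) = 17.7786; S(2,-1) = 22.1635; S(2,+0) = 27.6300; S(2,+1) = 34.4447; S(2,+2) = 42.9403
Terminal payoffs V(N, j) = max(K - S_T, 0):
  V(2,-2) = 12.671427; V(2,-1) = 8.286472; V(2,+0) = 2.820000; V(2,+1) = 0.000000; V(2,+2) = 0.000000
Backward induction: V(k, j) = exp(-r*dt) * [p_u * V(k+1, j+1) + p_m * V(k+1, j) + p_d * V(k+1, j-1)]
  V(1,-1) = exp(-r*dt) * [p_u*2.820000 + p_m*8.286472 + p_d*12.671427] = 8.028746
  V(1,+0) = exp(-r*dt) * [p_u*0.000000 + p_m*2.820000 + p_d*8.286472] = 3.226023
  V(1,+1) = exp(-r*dt) * [p_u*0.000000 + p_m*0.000000 + p_d*2.820000] = 0.463485
  V(0,+0) = exp(-r*dt) * [p_u*0.463485 + p_m*3.226023 + p_d*8.028746] = 3.529066

Answer: Price = V(0,0) = 3.5291


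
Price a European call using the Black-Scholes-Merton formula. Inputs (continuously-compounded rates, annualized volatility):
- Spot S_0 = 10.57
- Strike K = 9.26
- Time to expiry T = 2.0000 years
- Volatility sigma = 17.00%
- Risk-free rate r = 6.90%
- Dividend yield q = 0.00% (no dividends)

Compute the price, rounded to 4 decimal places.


d1 = (ln(S/K) + (r - q + 0.5*sigma^2) * T) / (sigma * sqrt(T)) = 1.24457345
d2 = d1 - sigma * sqrt(T) = 1.00415715
exp(-rT) = 0.87109869; exp(-qT) = 1.00000000
C = S_0 * exp(-qT) * N(d1) - K * exp(-rT) * N(d2)
N(d1) = 0.89335571; N(d2) = 0.84234856
C = 10.5700 * 1.00000000 * 0.89335571 - 9.2600 * 0.87109869 * 0.84234856 = 2.6481

Answer: Price = 2.6481


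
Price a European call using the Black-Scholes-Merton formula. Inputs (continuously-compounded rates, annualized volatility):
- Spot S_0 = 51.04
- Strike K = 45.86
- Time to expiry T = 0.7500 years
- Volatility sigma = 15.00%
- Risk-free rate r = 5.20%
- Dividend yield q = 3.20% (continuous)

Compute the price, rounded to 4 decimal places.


d1 = (ln(S/K) + (r - q + 0.5*sigma^2) * T) / (sigma * sqrt(T)) = 1.00423429
d2 = d1 - sigma * sqrt(T) = 0.87433048
exp(-rT) = 0.96175071; exp(-qT) = 0.97628571
C = S_0 * exp(-qT) * N(d1) - K * exp(-rT) * N(d2)
N(d1) = 0.84236715; N(d2) = 0.80903085
C = 51.0400 * 0.97628571 * 0.84236715 - 45.8600 * 0.96175071 * 0.80903085 = 6.2918

Answer: Price = 6.2918


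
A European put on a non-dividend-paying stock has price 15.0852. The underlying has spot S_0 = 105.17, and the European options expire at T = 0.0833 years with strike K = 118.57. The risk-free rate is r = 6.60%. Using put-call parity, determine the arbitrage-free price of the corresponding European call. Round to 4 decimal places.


Answer: Call price = 2.3353

Derivation:
Put-call parity: C - P = S_0 * exp(-qT) - K * exp(-rT).
S_0 * exp(-qT) = 105.1700 * 1.00000000 = 105.17000000
K * exp(-rT) = 118.5700 * 0.99451729 = 117.91991451
C = P + S*exp(-qT) - K*exp(-rT)
C = 15.0852 + 105.17000000 - 117.91991451 = 2.3353


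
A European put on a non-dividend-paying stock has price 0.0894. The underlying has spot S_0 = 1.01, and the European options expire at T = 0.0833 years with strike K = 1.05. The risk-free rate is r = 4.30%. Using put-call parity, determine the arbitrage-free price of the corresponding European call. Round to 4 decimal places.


Answer: Call price = 0.0532

Derivation:
Put-call parity: C - P = S_0 * exp(-qT) - K * exp(-rT).
S_0 * exp(-qT) = 1.0100 * 1.00000000 = 1.01000000
K * exp(-rT) = 1.0500 * 0.99642451 = 1.04624573
C = P + S*exp(-qT) - K*exp(-rT)
C = 0.0894 + 1.01000000 - 1.04624573 = 0.0532


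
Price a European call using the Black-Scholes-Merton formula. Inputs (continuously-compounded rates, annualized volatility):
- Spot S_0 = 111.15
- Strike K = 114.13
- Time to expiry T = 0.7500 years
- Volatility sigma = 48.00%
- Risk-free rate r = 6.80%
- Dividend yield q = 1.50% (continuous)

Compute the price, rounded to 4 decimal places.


Answer: Price = 18.7114

Derivation:
d1 = (ln(S/K) + (r - q + 0.5*sigma^2) * T) / (sigma * sqrt(T)) = 0.23982286
d2 = d1 - sigma * sqrt(T) = -0.17586933
exp(-rT) = 0.95027867; exp(-qT) = 0.98881304
C = S_0 * exp(-qT) * N(d1) - K * exp(-rT) * N(d2)
N(d1) = 0.59476621; N(d2) = 0.43019830
C = 111.1500 * 0.98881304 * 0.59476621 - 114.1300 * 0.95027867 * 0.43019830 = 18.7114


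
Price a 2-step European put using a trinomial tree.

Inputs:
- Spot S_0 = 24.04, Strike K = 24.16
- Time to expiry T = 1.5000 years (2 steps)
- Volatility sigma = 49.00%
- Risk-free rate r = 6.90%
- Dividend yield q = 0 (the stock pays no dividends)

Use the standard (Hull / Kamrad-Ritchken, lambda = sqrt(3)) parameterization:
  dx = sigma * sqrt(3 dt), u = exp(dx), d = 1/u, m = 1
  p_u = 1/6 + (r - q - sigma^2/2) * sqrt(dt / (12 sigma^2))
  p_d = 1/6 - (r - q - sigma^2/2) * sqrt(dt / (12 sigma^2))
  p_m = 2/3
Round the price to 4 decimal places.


Answer: Price = V(0,0) = 3.6047

Derivation:
dt = T/N = 0.750000; dx = sigma*sqrt(3*dt) = 0.735000
u = exp(dx) = 2.085482; d = 1/u = 0.479505
p_u = 0.140621, p_m = 0.666667, p_d = 0.192713
Discount per step: exp(-r*dt) = 0.949566
Stock lattice S(k, j) with j the centered position index:
  k=0: S(0,+0) = 24.0400
  k=1: S(1,-1) = 11.5273; S(1,+0) = 24.0400; S(1,+1) = 50.1350
  k=2: S(2,-2) = 5.5274; S(2,-1) = 11.5273; S(2,+0) = 24.0400; S(2,+1) = 50.1350; S(2,+2) = 104.5556
Terminal payoffs V(N, j) = max(K - S_T, 0):
  V(2,-2) = 18.632591; V(2,-1) = 12.632689; V(2,+0) = 0.120000; V(2,+1) = 0.000000; V(2,+2) = 0.000000
Backward induction: V(k, j) = exp(-r*dt) * [p_u * V(k+1, j+1) + p_m * V(k+1, j) + p_d * V(k+1, j-1)]
  V(1,-1) = exp(-r*dt) * [p_u*0.120000 + p_m*12.632689 + p_d*18.632591] = 11.422714
  V(1,+0) = exp(-r*dt) * [p_u*0.000000 + p_m*0.120000 + p_d*12.632689] = 2.387663
  V(1,+1) = exp(-r*dt) * [p_u*0.000000 + p_m*0.000000 + p_d*0.120000] = 0.021959
  V(0,+0) = exp(-r*dt) * [p_u*0.021959 + p_m*2.387663 + p_d*11.422714] = 3.604709


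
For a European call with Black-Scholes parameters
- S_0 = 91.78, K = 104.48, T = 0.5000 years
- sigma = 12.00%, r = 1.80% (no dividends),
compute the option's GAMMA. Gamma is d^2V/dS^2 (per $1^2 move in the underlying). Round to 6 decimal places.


d1 = -1.3788730320; d2 = -1.4637258458
phi(d1) = 0.1541877979; exp(-qT) = 1.0000000000; exp(-rT) = 0.9910403788
Gamma = exp(-qT) * phi(d1) / (S * sigma * sqrt(T)) = 1.0000000000 * 0.1541877979 / (91.7800 * 0.1200 * 0.7071067812) = 0.019799

Answer: Gamma = 0.019799


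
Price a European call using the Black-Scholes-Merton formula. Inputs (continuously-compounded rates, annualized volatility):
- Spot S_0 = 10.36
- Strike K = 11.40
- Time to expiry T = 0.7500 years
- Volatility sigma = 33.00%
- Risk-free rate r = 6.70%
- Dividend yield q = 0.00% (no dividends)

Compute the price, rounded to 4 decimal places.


d1 = (ln(S/K) + (r - q + 0.5*sigma^2) * T) / (sigma * sqrt(T)) = -0.01600351
d2 = d1 - sigma * sqrt(T) = -0.30179190
exp(-rT) = 0.95099165; exp(-qT) = 1.00000000
C = S_0 * exp(-qT) * N(d1) - K * exp(-rT) * N(d2)
N(d1) = 0.49361579; N(d2) = 0.38140535
C = 10.3600 * 1.00000000 * 0.49361579 - 11.4000 * 0.95099165 * 0.38140535 = 0.9789

Answer: Price = 0.9789


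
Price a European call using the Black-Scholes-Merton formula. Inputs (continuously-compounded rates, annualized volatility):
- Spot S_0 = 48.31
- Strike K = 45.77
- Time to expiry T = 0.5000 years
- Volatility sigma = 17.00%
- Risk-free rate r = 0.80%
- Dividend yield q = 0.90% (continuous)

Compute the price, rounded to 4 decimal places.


d1 = (ln(S/K) + (r - q + 0.5*sigma^2) * T) / (sigma * sqrt(T)) = 0.50524630
d2 = d1 - sigma * sqrt(T) = 0.38503814
exp(-rT) = 0.99600799; exp(-qT) = 0.99551011
C = S_0 * exp(-qT) * N(d1) - K * exp(-rT) * N(d2)
N(d1) = 0.69330707; N(d2) = 0.64989542
C = 48.3100 * 0.99551011 * 0.69330707 - 45.7700 * 0.99600799 * 0.64989542 = 3.7163

Answer: Price = 3.7163


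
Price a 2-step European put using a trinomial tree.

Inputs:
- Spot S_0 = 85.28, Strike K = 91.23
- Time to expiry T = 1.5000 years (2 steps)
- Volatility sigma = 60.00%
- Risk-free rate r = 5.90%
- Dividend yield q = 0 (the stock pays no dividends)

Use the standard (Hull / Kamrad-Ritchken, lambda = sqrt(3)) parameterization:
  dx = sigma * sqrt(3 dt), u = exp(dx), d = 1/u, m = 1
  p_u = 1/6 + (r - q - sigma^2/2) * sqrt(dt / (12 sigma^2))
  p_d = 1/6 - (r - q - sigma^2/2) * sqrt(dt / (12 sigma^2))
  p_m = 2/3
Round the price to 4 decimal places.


dt = T/N = 0.750000; dx = sigma*sqrt(3*dt) = 0.900000
u = exp(dx) = 2.459603; d = 1/u = 0.406570
p_u = 0.116250, p_m = 0.666667, p_d = 0.217083
Discount per step: exp(-r*dt) = 0.956715
Stock lattice S(k, j) with j the centered position index:
  k=0: S(0,+0) = 85.2800
  k=1: S(1,-1) = 34.6723; S(1,+0) = 85.2800; S(1,+1) = 209.7550
  k=2: S(2,-2) = 14.0967; S(2,-1) = 34.6723; S(2,+0) = 85.2800; S(2,+1) = 209.7550; S(2,+2) = 515.9139
Terminal payoffs V(N, j) = max(K - S_T, 0):
  V(2,-2) = 77.133311; V(2,-1) = 56.557739; V(2,+0) = 5.950000; V(2,+1) = 0.000000; V(2,+2) = 0.000000
Backward induction: V(k, j) = exp(-r*dt) * [p_u * V(k+1, j+1) + p_m * V(k+1, j) + p_d * V(k+1, j-1)]
  V(1,-1) = exp(-r*dt) * [p_u*5.950000 + p_m*56.557739 + p_d*77.133311] = 52.754403
  V(1,+0) = exp(-r*dt) * [p_u*0.000000 + p_m*5.950000 + p_d*56.557739] = 15.541266
  V(1,+1) = exp(-r*dt) * [p_u*0.000000 + p_m*0.000000 + p_d*5.950000] = 1.235737
  V(0,+0) = exp(-r*dt) * [p_u*1.235737 + p_m*15.541266 + p_d*52.754403] = 21.006203

Answer: Price = V(0,0) = 21.0062


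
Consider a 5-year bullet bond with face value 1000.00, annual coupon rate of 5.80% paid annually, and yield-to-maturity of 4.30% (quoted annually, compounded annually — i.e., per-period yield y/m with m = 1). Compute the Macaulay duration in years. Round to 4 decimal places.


Answer: Macaulay duration = 4.4995 years

Derivation:
Coupon per period c = face * coupon_rate / m = 58.000000
Periods per year m = 1; per-period yield y/m = 0.043000
Number of cashflows N = 5
Cashflows (t years, CF_t, discount factor 1/(1+y/m)^(m*t), PV):
  t = 1.0000: CF_t = 58.000000, DF = 0.958773, PV = 55.608821
  t = 2.0000: CF_t = 58.000000, DF = 0.919245, PV = 53.316223
  t = 3.0000: CF_t = 58.000000, DF = 0.881347, PV = 51.118143
  t = 4.0000: CF_t = 58.000000, DF = 0.845012, PV = 49.010684
  t = 5.0000: CF_t = 1058.000000, DF = 0.810174, PV = 857.164400
Price P = sum_t PV_t = 1066.218270
Macaulay numerator sum_t t * PV_t:
  t * PV_t at t = 1.0000: 55.608821
  t * PV_t at t = 2.0000: 106.632446
  t * PV_t at t = 3.0000: 153.354429
  t * PV_t at t = 4.0000: 196.042734
  t * PV_t at t = 5.0000: 4285.822001
Macaulay duration D = (sum_t t * PV_t) / P = 4797.460431 / 1066.218270 = 4.499511


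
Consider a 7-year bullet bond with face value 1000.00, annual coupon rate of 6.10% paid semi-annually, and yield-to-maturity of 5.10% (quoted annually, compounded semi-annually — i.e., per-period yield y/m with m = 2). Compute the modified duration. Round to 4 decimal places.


Answer: Modified duration = 5.6949

Derivation:
Coupon per period c = face * coupon_rate / m = 30.500000
Periods per year m = 2; per-period yield y/m = 0.025500
Number of cashflows N = 14
Cashflows (t years, CF_t, discount factor 1/(1+y/m)^(m*t), PV):
  t = 0.5000: CF_t = 30.500000, DF = 0.975134, PV = 29.741589
  t = 1.0000: CF_t = 30.500000, DF = 0.950886, PV = 29.002038
  t = 1.5000: CF_t = 30.500000, DF = 0.927242, PV = 28.280875
  t = 2.0000: CF_t = 30.500000, DF = 0.904185, PV = 27.577645
  t = 2.5000: CF_t = 30.500000, DF = 0.881702, PV = 26.891902
  t = 3.0000: CF_t = 30.500000, DF = 0.859777, PV = 26.223210
  t = 3.5000: CF_t = 30.500000, DF = 0.838398, PV = 25.571146
  t = 4.0000: CF_t = 30.500000, DF = 0.817551, PV = 24.935296
  t = 4.5000: CF_t = 30.500000, DF = 0.797222, PV = 24.315257
  t = 5.0000: CF_t = 30.500000, DF = 0.777398, PV = 23.710635
  t = 5.5000: CF_t = 30.500000, DF = 0.758067, PV = 23.121049
  t = 6.0000: CF_t = 30.500000, DF = 0.739217, PV = 22.546123
  t = 6.5000: CF_t = 30.500000, DF = 0.720836, PV = 21.985492
  t = 7.0000: CF_t = 1030.500000, DF = 0.702912, PV = 724.350377
Price P = sum_t PV_t = 1058.252633
First compute Macaulay numerator sum_t t * PV_t:
  t * PV_t at t = 0.5000: 14.870795
  t * PV_t at t = 1.0000: 29.002038
  t * PV_t at t = 1.5000: 42.421313
  t * PV_t at t = 2.0000: 55.155290
  t * PV_t at t = 2.5000: 67.229754
  t * PV_t at t = 3.0000: 78.669630
  t * PV_t at t = 3.5000: 89.499010
  t * PV_t at t = 4.0000: 99.741183
  t * PV_t at t = 4.5000: 109.418655
  t * PV_t at t = 5.0000: 118.553177
  t * PV_t at t = 5.5000: 127.165768
  t * PV_t at t = 6.0000: 135.276735
  t * PV_t at t = 6.5000: 142.905701
  t * PV_t at t = 7.0000: 5070.452636
Macaulay duration D = 6180.361684 / 1058.252633 = 5.840157
Modified duration = D / (1 + y/m) = 5.840157 / (1 + 0.025500) = 5.694936


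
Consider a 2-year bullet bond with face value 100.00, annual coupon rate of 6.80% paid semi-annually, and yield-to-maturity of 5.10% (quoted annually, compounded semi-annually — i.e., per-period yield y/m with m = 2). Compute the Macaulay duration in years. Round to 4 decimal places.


Answer: Macaulay duration = 1.9052 years

Derivation:
Coupon per period c = face * coupon_rate / m = 3.400000
Periods per year m = 2; per-period yield y/m = 0.025500
Number of cashflows N = 4
Cashflows (t years, CF_t, discount factor 1/(1+y/m)^(m*t), PV):
  t = 0.5000: CF_t = 3.400000, DF = 0.975134, PV = 3.315456
  t = 1.0000: CF_t = 3.400000, DF = 0.950886, PV = 3.233014
  t = 1.5000: CF_t = 3.400000, DF = 0.927242, PV = 3.152622
  t = 2.0000: CF_t = 103.400000, DF = 0.904185, PV = 93.492738
Price P = sum_t PV_t = 103.193830
Macaulay numerator sum_t t * PV_t:
  t * PV_t at t = 0.5000: 1.657728
  t * PV_t at t = 1.0000: 3.233014
  t * PV_t at t = 1.5000: 4.728933
  t * PV_t at t = 2.0000: 186.985477
Macaulay duration D = (sum_t t * PV_t) / P = 196.605152 / 103.193830 = 1.905203


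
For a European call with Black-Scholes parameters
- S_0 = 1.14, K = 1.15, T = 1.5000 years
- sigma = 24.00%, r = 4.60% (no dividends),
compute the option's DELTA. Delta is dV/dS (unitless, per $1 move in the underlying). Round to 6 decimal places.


d1 = 0.3519995689; d2 = 0.0580607998
phi(d1) = 0.3749770775; exp(-qT) = 1.0000000000; exp(-rT) = 0.9333266801
N(d1) = 0.6375807071
Delta = exp(-qT) * N(d1) = 1.0000000000 * 0.6375807071 = 0.637581

Answer: Delta = 0.637581


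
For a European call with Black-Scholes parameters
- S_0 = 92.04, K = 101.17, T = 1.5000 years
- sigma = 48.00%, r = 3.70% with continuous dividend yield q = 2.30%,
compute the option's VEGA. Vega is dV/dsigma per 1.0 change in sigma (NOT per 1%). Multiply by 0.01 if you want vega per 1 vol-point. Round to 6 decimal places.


Answer: Vega = 42.831518

Derivation:
d1 = 0.1687783399; d2 = -0.4190991984
phi(d1) = 0.3933003942; exp(-qT) = 0.9660883397; exp(-rT) = 0.9460120237
Vega = S * exp(-qT) * phi(d1) * sqrt(T) = 92.0400 * 0.9660883397 * 0.3933003942 * 1.2247448714 = 42.831518


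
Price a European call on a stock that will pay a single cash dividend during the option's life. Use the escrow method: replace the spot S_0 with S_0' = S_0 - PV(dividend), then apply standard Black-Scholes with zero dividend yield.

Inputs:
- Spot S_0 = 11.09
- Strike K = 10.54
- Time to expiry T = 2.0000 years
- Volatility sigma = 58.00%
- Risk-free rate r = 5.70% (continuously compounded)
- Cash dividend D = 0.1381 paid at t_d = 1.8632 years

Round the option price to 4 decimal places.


PV(D) = D * exp(-r * t_d) = 0.1381 * 0.89924262 = 0.12418541
S_0' = S_0 - PV(D) = 11.0900 - 0.12418541 = 10.96581459
d1 = (ln(S_0'/K) + (r + sigma^2/2)*T) / (sigma*sqrt(T)) = 0.59738956
d2 = d1 - sigma*sqrt(T) = -0.22285430
exp(-rT) = 0.89225796
N(d1) = 0.72487634; N(d2) = 0.41182445
C = S_0' * N(d1) - K * exp(-rT) * N(d2) = 10.96581459 * 0.72487634 - 10.5400 * 0.89225796 * 0.41182445 = 4.0759

Answer: Price = 4.0759
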